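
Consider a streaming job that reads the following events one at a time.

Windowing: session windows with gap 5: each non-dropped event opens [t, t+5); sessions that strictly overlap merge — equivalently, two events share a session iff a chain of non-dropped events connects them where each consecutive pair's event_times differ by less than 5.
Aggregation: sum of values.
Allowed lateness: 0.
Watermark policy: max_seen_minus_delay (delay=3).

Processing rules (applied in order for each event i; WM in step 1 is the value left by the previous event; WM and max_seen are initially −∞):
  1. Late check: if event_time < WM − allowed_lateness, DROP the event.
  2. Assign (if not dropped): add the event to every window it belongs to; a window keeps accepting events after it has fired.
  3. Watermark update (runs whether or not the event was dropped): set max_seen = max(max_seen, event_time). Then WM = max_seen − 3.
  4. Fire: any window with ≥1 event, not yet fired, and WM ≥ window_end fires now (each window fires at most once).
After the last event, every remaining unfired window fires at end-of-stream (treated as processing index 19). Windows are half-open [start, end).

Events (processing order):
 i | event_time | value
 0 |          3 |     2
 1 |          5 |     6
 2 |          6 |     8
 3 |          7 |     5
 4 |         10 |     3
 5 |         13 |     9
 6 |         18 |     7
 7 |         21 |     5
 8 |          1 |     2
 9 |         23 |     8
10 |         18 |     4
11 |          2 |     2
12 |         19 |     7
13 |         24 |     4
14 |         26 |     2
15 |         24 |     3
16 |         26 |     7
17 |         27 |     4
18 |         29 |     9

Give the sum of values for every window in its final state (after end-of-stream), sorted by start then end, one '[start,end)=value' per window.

[3,18)=33 [18,34)=49

i=0 t=3 v=2: → [3,8); WM=0
i=1 t=5 v=6: → [3,10); WM=2
i=2 t=6 v=8: → [3,11); WM=3
i=3 t=7 v=5: → [3,12); WM=4
i=4 t=10 v=3: → [3,15); WM=7
i=5 t=13 v=9: → [3,18); WM=10
i=6 t=18 v=7: → [18,23); WM=15
i=7 t=21 v=5: → [18,26); WM=18
i=8 t=1 v=2: DROP (t<18-0); WM=18
i=9 t=23 v=8: → [18,28); WM=20
i=10 t=18 v=4: DROP (t<20-0); WM=20
i=11 t=2 v=2: DROP (t<20-0); WM=20
i=12 t=19 v=7: DROP (t<20-0); WM=20
i=13 t=24 v=4: → [18,29); WM=21
i=14 t=26 v=2: → [18,31); WM=23
i=15 t=24 v=3: → [18,31); WM=23
i=16 t=26 v=7: → [18,31); WM=23
i=17 t=27 v=4: → [18,32); WM=24
i=18 t=29 v=9: → [18,34); WM=26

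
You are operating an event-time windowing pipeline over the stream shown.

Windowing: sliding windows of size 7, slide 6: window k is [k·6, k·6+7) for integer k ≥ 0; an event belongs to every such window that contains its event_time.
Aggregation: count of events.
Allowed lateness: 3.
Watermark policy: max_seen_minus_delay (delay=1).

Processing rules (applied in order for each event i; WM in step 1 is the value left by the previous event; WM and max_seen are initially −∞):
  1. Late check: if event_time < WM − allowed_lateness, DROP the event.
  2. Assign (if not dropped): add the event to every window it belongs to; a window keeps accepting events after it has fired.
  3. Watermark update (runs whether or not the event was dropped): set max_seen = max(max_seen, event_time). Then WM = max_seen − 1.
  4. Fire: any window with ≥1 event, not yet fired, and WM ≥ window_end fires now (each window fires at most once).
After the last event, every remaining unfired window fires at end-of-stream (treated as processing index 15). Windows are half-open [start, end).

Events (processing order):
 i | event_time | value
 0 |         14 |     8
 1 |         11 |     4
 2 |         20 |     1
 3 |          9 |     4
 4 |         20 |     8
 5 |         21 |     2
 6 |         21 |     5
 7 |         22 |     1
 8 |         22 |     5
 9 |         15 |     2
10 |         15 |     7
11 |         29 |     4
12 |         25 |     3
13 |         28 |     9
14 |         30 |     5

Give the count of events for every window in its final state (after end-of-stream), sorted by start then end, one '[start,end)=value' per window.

[6,13)=1 [12,19)=1 [18,25)=6 [24,31)=4 [30,37)=1

i=0 t=14 v=8: → [12,19); WM=13
i=1 t=11 v=4: → [6,13); WM=13; [6,13) fires=1
i=2 t=20 v=1: → [18,25); WM=19; [12,19) fires=1
i=3 t=9 v=4: DROP (t<19-3); WM=19
i=4 t=20 v=8: → [18,25); WM=19
i=5 t=21 v=2: → [18,25); WM=20
i=6 t=21 v=5: → [18,25); WM=20
i=7 t=22 v=1: → [18,25); WM=21
i=8 t=22 v=5: → [18,25); WM=21
i=9 t=15 v=2: DROP (t<21-3); WM=21
i=10 t=15 v=7: DROP (t<21-3); WM=21
i=11 t=29 v=4: → [24,31); WM=28; [18,25) fires=6
i=12 t=25 v=3: → [24,31); WM=28
i=13 t=28 v=9: → [24,31); WM=28
i=14 t=30 v=5: → [30,37),[24,31); WM=29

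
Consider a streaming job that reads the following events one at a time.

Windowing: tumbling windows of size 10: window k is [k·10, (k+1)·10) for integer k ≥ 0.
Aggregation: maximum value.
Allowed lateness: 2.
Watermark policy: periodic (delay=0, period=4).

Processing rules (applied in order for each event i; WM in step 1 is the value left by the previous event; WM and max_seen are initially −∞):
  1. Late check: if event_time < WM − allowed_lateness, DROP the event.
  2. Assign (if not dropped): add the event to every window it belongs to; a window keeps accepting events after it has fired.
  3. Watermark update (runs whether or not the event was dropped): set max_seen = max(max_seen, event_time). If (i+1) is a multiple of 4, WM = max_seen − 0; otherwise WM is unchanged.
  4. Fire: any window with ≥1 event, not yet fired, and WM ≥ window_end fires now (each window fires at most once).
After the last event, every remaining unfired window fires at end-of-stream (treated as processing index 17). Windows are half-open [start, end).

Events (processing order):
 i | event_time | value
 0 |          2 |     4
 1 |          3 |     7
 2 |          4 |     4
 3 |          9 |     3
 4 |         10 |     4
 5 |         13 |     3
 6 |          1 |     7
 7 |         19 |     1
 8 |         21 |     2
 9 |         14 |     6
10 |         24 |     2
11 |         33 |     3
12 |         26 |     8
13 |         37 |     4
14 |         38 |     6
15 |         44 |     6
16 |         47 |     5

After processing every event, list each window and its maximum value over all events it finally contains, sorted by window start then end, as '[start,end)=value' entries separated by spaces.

[0,10)=7 [10,20)=4 [20,30)=2 [30,40)=6 [40,50)=6

i=0 t=2 v=4: → [0,10); WM=−∞
i=1 t=3 v=7: → [0,10); WM=−∞
i=2 t=4 v=4: → [0,10); WM=−∞
i=3 t=9 v=3: → [0,10); WM=9
i=4 t=10 v=4: → [10,20); WM=9
i=5 t=13 v=3: → [10,20); WM=9
i=6 t=1 v=7: DROP (t<9-2); WM=9
i=7 t=19 v=1: → [10,20); WM=19; [0,10) fires=7
i=8 t=21 v=2: → [20,30); WM=19
i=9 t=14 v=6: DROP (t<19-2); WM=19
i=10 t=24 v=2: → [20,30); WM=19
i=11 t=33 v=3: → [30,40); WM=33; [10,20) fires=4 [20,30) fires=2
i=12 t=26 v=8: DROP (t<33-2); WM=33
i=13 t=37 v=4: → [30,40); WM=33
i=14 t=38 v=6: → [30,40); WM=33
i=15 t=44 v=6: → [40,50); WM=44; [30,40) fires=6
i=16 t=47 v=5: → [40,50); WM=44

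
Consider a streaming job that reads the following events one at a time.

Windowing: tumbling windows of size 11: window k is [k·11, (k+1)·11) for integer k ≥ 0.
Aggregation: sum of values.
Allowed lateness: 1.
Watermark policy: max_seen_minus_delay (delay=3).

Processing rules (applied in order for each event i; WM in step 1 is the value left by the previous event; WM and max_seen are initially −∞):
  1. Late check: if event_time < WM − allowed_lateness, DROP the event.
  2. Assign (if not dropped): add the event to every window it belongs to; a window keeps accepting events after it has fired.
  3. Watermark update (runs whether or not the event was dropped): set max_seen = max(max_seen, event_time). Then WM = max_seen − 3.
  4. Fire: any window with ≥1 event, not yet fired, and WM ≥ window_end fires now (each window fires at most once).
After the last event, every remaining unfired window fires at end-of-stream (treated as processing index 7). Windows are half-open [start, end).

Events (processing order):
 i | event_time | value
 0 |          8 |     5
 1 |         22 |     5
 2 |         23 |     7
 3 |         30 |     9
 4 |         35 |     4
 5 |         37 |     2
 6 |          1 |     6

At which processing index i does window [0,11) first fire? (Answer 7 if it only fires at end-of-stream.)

i=0 t=8 v=5: → [0,11); WM=5
i=1 t=22 v=5: → [22,33); WM=19; [0,11) fires=5
i=2 t=23 v=7: → [22,33); WM=20
i=3 t=30 v=9: → [22,33); WM=27
i=4 t=35 v=4: → [33,44); WM=32
i=5 t=37 v=2: → [33,44); WM=34; [22,33) fires=21
i=6 t=1 v=6: DROP (t<34-1); WM=34

1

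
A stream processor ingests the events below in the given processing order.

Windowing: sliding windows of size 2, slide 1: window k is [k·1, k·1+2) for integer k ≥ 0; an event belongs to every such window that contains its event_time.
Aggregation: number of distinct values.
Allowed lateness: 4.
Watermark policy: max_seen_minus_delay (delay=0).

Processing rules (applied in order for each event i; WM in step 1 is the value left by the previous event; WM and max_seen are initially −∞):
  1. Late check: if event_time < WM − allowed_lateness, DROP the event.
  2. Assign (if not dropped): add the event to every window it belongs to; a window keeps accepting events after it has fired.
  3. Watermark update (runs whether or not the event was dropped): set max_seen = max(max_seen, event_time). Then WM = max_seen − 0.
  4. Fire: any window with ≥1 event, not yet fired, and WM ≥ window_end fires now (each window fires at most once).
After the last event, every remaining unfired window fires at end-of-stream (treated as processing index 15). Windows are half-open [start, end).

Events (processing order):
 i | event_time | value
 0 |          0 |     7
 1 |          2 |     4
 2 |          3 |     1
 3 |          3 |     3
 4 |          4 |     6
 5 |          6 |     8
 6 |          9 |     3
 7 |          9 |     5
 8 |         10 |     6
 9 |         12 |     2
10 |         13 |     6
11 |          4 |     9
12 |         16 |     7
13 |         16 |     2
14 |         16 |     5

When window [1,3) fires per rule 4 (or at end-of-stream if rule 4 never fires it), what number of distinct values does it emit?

1

i=0 t=0 v=7: → [0,2); WM=0
i=1 t=2 v=4: → [2,4),[1,3); WM=2; [0,2) fires=1
i=2 t=3 v=1: → [3,5),[2,4); WM=3; [1,3) fires=1
i=3 t=3 v=3: → [3,5),[2,4); WM=3
i=4 t=4 v=6: → [4,6),[3,5); WM=4; [2,4) fires=3
i=5 t=6 v=8: → [6,8),[5,7); WM=6; [3,5) fires=3 [4,6) fires=1
i=6 t=9 v=3: → [9,11),[8,10); WM=9; [5,7) fires=1 [6,8) fires=1
i=7 t=9 v=5: → [9,11),[8,10); WM=9
i=8 t=10 v=6: → [10,12),[9,11); WM=10; [8,10) fires=2
i=9 t=12 v=2: → [12,14),[11,13); WM=12; [9,11) fires=3 [10,12) fires=1
i=10 t=13 v=6: → [13,15),[12,14); WM=13; [11,13) fires=1
i=11 t=4 v=9: DROP (t<13-4); WM=13
i=12 t=16 v=7: → [16,18),[15,17); WM=16; [12,14) fires=2 [13,15) fires=1
i=13 t=16 v=2: → [16,18),[15,17); WM=16
i=14 t=16 v=5: → [16,18),[15,17); WM=16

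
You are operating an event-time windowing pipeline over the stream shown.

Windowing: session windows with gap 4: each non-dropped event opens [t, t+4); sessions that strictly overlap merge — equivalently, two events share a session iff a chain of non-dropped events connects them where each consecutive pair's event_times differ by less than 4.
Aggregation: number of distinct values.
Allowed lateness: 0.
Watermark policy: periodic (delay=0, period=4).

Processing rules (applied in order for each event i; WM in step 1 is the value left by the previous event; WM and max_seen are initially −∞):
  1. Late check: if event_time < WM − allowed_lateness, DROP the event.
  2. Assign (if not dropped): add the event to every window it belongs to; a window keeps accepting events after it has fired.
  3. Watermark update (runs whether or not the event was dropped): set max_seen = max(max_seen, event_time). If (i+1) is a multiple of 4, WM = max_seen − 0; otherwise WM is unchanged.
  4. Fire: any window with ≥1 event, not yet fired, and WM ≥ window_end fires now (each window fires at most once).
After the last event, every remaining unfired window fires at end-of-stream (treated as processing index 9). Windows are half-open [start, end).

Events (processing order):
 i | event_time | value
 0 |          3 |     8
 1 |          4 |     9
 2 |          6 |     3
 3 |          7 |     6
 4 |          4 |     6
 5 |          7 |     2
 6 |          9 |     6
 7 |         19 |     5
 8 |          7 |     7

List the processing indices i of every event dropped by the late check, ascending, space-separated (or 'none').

4 8

i=0 t=3 v=8: → [3,7); WM=−∞
i=1 t=4 v=9: → [3,8); WM=−∞
i=2 t=6 v=3: → [3,10); WM=−∞
i=3 t=7 v=6: → [3,11); WM=7
i=4 t=4 v=6: DROP (t<7-0); WM=7
i=5 t=7 v=2: → [3,11); WM=7
i=6 t=9 v=6: → [3,13); WM=7
i=7 t=19 v=5: → [19,23); WM=19
i=8 t=7 v=7: DROP (t<19-0); WM=19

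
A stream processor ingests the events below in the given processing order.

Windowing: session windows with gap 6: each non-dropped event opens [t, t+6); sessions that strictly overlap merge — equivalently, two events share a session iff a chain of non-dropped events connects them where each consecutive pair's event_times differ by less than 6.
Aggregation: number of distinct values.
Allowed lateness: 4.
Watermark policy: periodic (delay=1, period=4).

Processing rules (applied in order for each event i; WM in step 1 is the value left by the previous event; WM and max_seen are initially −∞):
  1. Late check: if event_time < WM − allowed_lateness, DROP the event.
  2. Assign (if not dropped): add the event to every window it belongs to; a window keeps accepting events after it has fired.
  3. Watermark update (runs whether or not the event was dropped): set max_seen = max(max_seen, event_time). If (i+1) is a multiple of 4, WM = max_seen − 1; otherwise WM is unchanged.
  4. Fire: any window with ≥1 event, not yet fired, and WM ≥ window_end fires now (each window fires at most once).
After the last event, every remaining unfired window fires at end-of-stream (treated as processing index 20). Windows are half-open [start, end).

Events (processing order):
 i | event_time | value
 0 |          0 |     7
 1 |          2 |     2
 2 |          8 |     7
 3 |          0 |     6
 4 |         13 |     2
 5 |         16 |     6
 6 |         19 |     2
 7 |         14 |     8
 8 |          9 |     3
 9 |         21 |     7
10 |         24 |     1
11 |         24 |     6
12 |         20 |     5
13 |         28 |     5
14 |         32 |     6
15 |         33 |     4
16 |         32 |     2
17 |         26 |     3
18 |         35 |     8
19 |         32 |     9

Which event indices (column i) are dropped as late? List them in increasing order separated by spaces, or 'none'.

8 17

i=0 t=0 v=7: → [0,6); WM=−∞
i=1 t=2 v=2: → [0,8); WM=−∞
i=2 t=8 v=7: → [8,14); WM=−∞
i=3 t=0 v=6: → [0,8); WM=7
i=4 t=13 v=2: → [8,19); WM=7
i=5 t=16 v=6: → [8,22); WM=7
i=6 t=19 v=2: → [8,25); WM=7
i=7 t=14 v=8: → [8,25); WM=18
i=8 t=9 v=3: DROP (t<18-4); WM=18
i=9 t=21 v=7: → [8,27); WM=18
i=10 t=24 v=1: → [8,30); WM=18
i=11 t=24 v=6: → [8,30); WM=23
i=12 t=20 v=5: → [8,30); WM=23
i=13 t=28 v=5: → [8,34); WM=23
i=14 t=32 v=6: → [8,38); WM=23
i=15 t=33 v=4: → [8,39); WM=32
i=16 t=32 v=2: → [8,39); WM=32
i=17 t=26 v=3: DROP (t<32-4); WM=32
i=18 t=35 v=8: → [8,41); WM=32
i=19 t=32 v=9: → [8,41); WM=34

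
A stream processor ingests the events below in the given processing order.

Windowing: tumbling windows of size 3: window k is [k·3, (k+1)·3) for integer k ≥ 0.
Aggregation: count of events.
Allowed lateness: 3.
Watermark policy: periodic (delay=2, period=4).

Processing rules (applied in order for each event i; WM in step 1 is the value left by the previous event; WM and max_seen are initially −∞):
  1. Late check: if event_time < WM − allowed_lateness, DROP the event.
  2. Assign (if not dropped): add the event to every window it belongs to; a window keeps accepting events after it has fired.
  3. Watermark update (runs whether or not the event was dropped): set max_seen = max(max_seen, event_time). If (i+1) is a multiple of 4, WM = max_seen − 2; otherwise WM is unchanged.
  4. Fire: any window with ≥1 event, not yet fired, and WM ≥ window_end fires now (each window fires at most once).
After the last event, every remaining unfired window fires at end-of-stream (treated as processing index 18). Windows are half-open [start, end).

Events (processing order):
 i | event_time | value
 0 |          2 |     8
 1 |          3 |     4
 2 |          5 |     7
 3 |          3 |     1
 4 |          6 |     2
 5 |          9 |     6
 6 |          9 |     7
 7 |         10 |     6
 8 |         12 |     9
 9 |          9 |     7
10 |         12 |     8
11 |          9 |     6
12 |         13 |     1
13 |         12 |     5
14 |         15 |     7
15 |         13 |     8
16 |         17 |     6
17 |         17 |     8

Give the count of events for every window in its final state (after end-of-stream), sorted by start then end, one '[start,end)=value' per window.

[0,3)=1 [3,6)=3 [6,9)=1 [9,12)=5 [12,15)=5 [15,18)=3

i=0 t=2 v=8: → [0,3); WM=−∞
i=1 t=3 v=4: → [3,6); WM=−∞
i=2 t=5 v=7: → [3,6); WM=−∞
i=3 t=3 v=1: → [3,6); WM=3; [0,3) fires=1
i=4 t=6 v=2: → [6,9); WM=3
i=5 t=9 v=6: → [9,12); WM=3
i=6 t=9 v=7: → [9,12); WM=3
i=7 t=10 v=6: → [9,12); WM=8; [3,6) fires=3
i=8 t=12 v=9: → [12,15); WM=8
i=9 t=9 v=7: → [9,12); WM=8
i=10 t=12 v=8: → [12,15); WM=8
i=11 t=9 v=6: → [9,12); WM=10; [6,9) fires=1
i=12 t=13 v=1: → [12,15); WM=10
i=13 t=12 v=5: → [12,15); WM=10
i=14 t=15 v=7: → [15,18); WM=10
i=15 t=13 v=8: → [12,15); WM=13; [9,12) fires=5
i=16 t=17 v=6: → [15,18); WM=13
i=17 t=17 v=8: → [15,18); WM=13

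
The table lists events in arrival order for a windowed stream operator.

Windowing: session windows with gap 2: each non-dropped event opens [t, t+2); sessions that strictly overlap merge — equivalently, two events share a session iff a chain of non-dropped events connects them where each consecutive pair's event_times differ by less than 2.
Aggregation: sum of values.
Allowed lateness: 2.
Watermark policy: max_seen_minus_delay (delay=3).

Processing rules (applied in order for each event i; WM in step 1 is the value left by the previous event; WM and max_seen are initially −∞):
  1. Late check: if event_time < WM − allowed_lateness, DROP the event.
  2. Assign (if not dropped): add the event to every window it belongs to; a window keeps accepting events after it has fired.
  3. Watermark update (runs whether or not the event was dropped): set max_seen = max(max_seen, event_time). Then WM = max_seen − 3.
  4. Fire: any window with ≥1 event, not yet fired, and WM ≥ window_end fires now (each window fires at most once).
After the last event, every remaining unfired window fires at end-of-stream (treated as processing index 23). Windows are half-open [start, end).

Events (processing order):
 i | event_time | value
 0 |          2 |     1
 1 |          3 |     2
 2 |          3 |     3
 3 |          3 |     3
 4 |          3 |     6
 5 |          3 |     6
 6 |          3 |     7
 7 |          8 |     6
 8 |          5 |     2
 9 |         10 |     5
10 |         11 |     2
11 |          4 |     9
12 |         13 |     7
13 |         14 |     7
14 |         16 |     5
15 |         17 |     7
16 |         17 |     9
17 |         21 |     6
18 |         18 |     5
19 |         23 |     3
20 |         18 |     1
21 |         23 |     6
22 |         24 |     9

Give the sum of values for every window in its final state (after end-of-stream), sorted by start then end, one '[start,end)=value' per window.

[2,5)=28 [5,7)=2 [8,10)=6 [10,13)=7 [13,16)=14 [16,20)=27 [21,23)=6 [23,26)=18

i=0 t=2 v=1: → [2,4); WM=-1
i=1 t=3 v=2: → [2,5); WM=0
i=2 t=3 v=3: → [2,5); WM=0
i=3 t=3 v=3: → [2,5); WM=0
i=4 t=3 v=6: → [2,5); WM=0
i=5 t=3 v=6: → [2,5); WM=0
i=6 t=3 v=7: → [2,5); WM=0
i=7 t=8 v=6: → [8,10); WM=5
i=8 t=5 v=2: → [5,7); WM=5
i=9 t=10 v=5: → [10,12); WM=7
i=10 t=11 v=2: → [10,13); WM=8
i=11 t=4 v=9: DROP (t<8-2); WM=8
i=12 t=13 v=7: → [13,15); WM=10
i=13 t=14 v=7: → [13,16); WM=11
i=14 t=16 v=5: → [16,18); WM=13
i=15 t=17 v=7: → [16,19); WM=14
i=16 t=17 v=9: → [16,19); WM=14
i=17 t=21 v=6: → [21,23); WM=18
i=18 t=18 v=5: → [16,20); WM=18
i=19 t=23 v=3: → [23,25); WM=20
i=20 t=18 v=1: → [16,20); WM=20
i=21 t=23 v=6: → [23,25); WM=20
i=22 t=24 v=9: → [23,26); WM=21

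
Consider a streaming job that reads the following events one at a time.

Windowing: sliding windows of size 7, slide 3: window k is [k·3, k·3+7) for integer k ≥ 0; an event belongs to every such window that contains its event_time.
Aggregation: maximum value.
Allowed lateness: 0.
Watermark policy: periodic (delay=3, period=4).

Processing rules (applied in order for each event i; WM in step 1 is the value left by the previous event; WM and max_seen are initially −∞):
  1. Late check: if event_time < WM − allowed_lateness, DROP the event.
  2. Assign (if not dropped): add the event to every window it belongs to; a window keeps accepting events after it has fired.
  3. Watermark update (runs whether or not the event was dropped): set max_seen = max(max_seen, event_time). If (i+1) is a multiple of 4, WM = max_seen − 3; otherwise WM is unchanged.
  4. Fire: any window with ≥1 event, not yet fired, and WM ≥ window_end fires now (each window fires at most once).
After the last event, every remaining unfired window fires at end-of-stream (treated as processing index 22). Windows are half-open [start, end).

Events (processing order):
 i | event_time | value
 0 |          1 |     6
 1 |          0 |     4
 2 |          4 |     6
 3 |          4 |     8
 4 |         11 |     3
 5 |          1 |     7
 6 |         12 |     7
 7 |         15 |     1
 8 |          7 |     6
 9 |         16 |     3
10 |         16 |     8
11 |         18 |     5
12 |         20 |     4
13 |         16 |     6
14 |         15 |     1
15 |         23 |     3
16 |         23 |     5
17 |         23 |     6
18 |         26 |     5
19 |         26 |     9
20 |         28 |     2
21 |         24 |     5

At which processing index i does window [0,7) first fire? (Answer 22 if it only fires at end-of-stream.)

i=0 t=1 v=6: → [0,7); WM=−∞
i=1 t=0 v=4: → [0,7); WM=−∞
i=2 t=4 v=6: → [3,10),[0,7); WM=−∞
i=3 t=4 v=8: → [3,10),[0,7); WM=1
i=4 t=11 v=3: → [9,16),[6,13); WM=1
i=5 t=1 v=7: → [0,7); WM=1
i=6 t=12 v=7: → [12,19),[9,16),[6,13); WM=1
i=7 t=15 v=1: → [15,22),[12,19),[9,16); WM=12; [0,7) fires=8 [3,10) fires=8
i=8 t=7 v=6: DROP (t<12-0); WM=12
i=9 t=16 v=3: → [15,22),[12,19); WM=12
i=10 t=16 v=8: → [15,22),[12,19); WM=12
i=11 t=18 v=5: → [18,25),[15,22),[12,19); WM=15; [6,13) fires=7
i=12 t=20 v=4: → [18,25),[15,22); WM=15
i=13 t=16 v=6: → [15,22),[12,19); WM=15
i=14 t=15 v=1: → [15,22),[12,19),[9,16); WM=15
i=15 t=23 v=3: → [21,28),[18,25); WM=20; [9,16) fires=7 [12,19) fires=8
i=16 t=23 v=5: → [21,28),[18,25); WM=20
i=17 t=23 v=6: → [21,28),[18,25); WM=20
i=18 t=26 v=5: → [24,31),[21,28); WM=20
i=19 t=26 v=9: → [24,31),[21,28); WM=23; [15,22) fires=8
i=20 t=28 v=2: → [27,34),[24,31); WM=23
i=21 t=24 v=5: → [24,31),[21,28),[18,25); WM=23

7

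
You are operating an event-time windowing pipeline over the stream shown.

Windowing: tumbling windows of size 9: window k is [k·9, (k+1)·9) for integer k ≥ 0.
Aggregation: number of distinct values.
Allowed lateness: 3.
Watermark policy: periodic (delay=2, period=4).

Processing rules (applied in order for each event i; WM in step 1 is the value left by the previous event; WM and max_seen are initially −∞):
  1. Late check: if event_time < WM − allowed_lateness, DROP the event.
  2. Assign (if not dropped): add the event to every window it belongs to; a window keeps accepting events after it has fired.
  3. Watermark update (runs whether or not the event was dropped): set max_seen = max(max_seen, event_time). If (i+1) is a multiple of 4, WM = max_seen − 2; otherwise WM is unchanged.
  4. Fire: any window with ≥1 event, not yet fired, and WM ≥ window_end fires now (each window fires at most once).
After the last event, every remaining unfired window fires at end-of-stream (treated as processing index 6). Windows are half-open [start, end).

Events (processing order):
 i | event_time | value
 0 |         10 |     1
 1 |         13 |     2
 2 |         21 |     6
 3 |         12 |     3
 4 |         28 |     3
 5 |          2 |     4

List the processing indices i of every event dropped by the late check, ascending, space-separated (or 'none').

5

i=0 t=10 v=1: → [9,18); WM=−∞
i=1 t=13 v=2: → [9,18); WM=−∞
i=2 t=21 v=6: → [18,27); WM=−∞
i=3 t=12 v=3: → [9,18); WM=19; [9,18) fires=3
i=4 t=28 v=3: → [27,36); WM=19
i=5 t=2 v=4: DROP (t<19-3); WM=19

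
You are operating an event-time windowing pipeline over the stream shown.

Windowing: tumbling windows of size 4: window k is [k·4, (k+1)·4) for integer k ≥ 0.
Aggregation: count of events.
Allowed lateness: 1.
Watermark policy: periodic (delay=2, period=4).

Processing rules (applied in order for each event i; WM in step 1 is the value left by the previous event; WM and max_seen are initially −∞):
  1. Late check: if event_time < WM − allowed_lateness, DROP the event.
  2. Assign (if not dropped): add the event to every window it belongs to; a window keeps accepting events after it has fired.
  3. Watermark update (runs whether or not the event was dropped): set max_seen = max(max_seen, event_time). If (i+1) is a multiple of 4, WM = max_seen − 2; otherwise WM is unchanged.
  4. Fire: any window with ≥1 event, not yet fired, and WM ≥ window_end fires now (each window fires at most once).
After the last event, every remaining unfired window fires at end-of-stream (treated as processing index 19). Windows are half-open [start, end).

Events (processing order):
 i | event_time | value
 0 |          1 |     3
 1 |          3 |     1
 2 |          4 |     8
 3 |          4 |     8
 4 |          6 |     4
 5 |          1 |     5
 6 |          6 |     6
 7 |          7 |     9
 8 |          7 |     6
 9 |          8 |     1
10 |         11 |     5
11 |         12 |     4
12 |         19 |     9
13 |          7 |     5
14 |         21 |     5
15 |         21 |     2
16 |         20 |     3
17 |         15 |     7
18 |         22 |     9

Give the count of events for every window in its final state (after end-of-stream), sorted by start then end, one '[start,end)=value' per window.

[0,4)=3 [4,8)=6 [8,12)=2 [12,16)=1 [16,20)=1 [20,24)=4

i=0 t=1 v=3: → [0,4); WM=−∞
i=1 t=3 v=1: → [0,4); WM=−∞
i=2 t=4 v=8: → [4,8); WM=−∞
i=3 t=4 v=8: → [4,8); WM=2
i=4 t=6 v=4: → [4,8); WM=2
i=5 t=1 v=5: → [0,4); WM=2
i=6 t=6 v=6: → [4,8); WM=2
i=7 t=7 v=9: → [4,8); WM=5; [0,4) fires=3
i=8 t=7 v=6: → [4,8); WM=5
i=9 t=8 v=1: → [8,12); WM=5
i=10 t=11 v=5: → [8,12); WM=5
i=11 t=12 v=4: → [12,16); WM=10; [4,8) fires=6
i=12 t=19 v=9: → [16,20); WM=10
i=13 t=7 v=5: DROP (t<10-1); WM=10
i=14 t=21 v=5: → [20,24); WM=10
i=15 t=21 v=2: → [20,24); WM=19; [8,12) fires=2 [12,16) fires=1
i=16 t=20 v=3: → [20,24); WM=19
i=17 t=15 v=7: DROP (t<19-1); WM=19
i=18 t=22 v=9: → [20,24); WM=19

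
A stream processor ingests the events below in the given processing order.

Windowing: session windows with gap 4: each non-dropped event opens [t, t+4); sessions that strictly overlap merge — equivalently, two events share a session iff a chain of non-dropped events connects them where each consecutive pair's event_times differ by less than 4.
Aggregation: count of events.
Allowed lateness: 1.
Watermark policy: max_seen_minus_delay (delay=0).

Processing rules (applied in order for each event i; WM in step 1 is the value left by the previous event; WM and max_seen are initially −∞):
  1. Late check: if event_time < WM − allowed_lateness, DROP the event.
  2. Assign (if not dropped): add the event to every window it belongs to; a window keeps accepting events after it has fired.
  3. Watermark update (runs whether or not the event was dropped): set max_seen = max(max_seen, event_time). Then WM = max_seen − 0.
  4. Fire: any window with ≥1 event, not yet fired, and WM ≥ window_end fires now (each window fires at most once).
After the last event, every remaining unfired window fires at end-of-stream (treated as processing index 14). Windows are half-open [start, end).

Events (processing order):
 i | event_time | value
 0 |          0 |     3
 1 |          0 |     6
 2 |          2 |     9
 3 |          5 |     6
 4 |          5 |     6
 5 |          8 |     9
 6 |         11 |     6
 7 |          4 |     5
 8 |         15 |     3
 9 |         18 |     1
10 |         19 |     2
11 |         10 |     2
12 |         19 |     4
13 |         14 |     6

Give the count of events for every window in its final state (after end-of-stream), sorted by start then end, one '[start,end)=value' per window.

[0,15)=7 [15,23)=4

i=0 t=0 v=3: → [0,4); WM=0
i=1 t=0 v=6: → [0,4); WM=0
i=2 t=2 v=9: → [0,6); WM=2
i=3 t=5 v=6: → [0,9); WM=5
i=4 t=5 v=6: → [0,9); WM=5
i=5 t=8 v=9: → [0,12); WM=8
i=6 t=11 v=6: → [0,15); WM=11
i=7 t=4 v=5: DROP (t<11-1); WM=11
i=8 t=15 v=3: → [15,19); WM=15
i=9 t=18 v=1: → [15,22); WM=18
i=10 t=19 v=2: → [15,23); WM=19
i=11 t=10 v=2: DROP (t<19-1); WM=19
i=12 t=19 v=4: → [15,23); WM=19
i=13 t=14 v=6: DROP (t<19-1); WM=19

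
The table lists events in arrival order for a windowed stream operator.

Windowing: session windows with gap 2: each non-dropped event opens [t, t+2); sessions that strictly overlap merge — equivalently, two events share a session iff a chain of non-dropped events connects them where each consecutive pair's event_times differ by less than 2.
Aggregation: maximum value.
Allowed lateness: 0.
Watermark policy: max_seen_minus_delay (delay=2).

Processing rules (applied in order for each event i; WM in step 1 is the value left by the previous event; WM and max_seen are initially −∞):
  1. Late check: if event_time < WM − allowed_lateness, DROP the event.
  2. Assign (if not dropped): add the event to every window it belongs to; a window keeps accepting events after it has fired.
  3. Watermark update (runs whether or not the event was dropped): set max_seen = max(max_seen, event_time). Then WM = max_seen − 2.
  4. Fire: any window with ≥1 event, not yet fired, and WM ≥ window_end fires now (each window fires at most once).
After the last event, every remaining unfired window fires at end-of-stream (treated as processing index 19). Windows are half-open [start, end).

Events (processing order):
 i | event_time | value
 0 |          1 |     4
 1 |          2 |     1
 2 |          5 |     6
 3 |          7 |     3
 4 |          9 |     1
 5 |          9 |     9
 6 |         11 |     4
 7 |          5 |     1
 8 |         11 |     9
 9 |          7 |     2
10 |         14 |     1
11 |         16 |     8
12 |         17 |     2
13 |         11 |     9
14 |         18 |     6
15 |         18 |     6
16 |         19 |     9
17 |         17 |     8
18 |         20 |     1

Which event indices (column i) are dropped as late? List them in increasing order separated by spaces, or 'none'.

i=0 t=1 v=4: → [1,3); WM=-1
i=1 t=2 v=1: → [1,4); WM=0
i=2 t=5 v=6: → [5,7); WM=3
i=3 t=7 v=3: → [7,9); WM=5
i=4 t=9 v=1: → [9,11); WM=7
i=5 t=9 v=9: → [9,11); WM=7
i=6 t=11 v=4: → [11,13); WM=9
i=7 t=5 v=1: DROP (t<9-0); WM=9
i=8 t=11 v=9: → [11,13); WM=9
i=9 t=7 v=2: DROP (t<9-0); WM=9
i=10 t=14 v=1: → [14,16); WM=12
i=11 t=16 v=8: → [16,18); WM=14
i=12 t=17 v=2: → [16,19); WM=15
i=13 t=11 v=9: DROP (t<15-0); WM=15
i=14 t=18 v=6: → [16,20); WM=16
i=15 t=18 v=6: → [16,20); WM=16
i=16 t=19 v=9: → [16,21); WM=17
i=17 t=17 v=8: → [16,21); WM=17
i=18 t=20 v=1: → [16,22); WM=18

7 9 13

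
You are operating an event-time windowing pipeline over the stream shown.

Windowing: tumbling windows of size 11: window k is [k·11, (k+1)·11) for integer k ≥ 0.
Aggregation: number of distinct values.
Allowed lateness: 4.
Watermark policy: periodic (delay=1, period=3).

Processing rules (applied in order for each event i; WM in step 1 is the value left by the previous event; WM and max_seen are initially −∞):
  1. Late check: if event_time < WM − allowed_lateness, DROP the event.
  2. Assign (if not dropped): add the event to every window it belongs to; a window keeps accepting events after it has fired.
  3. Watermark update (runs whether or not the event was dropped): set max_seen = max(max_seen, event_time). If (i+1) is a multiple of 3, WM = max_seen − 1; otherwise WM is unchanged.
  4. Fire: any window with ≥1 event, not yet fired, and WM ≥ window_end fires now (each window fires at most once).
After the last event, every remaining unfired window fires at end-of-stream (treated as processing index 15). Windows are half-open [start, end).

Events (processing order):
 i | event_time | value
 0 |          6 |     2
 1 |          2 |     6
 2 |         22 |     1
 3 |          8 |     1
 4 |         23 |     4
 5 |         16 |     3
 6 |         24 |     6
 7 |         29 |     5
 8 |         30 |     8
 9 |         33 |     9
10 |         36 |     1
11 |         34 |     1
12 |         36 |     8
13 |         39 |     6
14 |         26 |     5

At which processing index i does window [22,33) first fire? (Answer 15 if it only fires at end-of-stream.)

i=0 t=6 v=2: → [0,11); WM=−∞
i=1 t=2 v=6: → [0,11); WM=−∞
i=2 t=22 v=1: → [22,33); WM=21; [0,11) fires=2
i=3 t=8 v=1: DROP (t<21-4); WM=21
i=4 t=23 v=4: → [22,33); WM=21
i=5 t=16 v=3: DROP (t<21-4); WM=22
i=6 t=24 v=6: → [22,33); WM=22
i=7 t=29 v=5: → [22,33); WM=22
i=8 t=30 v=8: → [22,33); WM=29
i=9 t=33 v=9: → [33,44); WM=29
i=10 t=36 v=1: → [33,44); WM=29
i=11 t=34 v=1: → [33,44); WM=35; [22,33) fires=5
i=12 t=36 v=8: → [33,44); WM=35
i=13 t=39 v=6: → [33,44); WM=35
i=14 t=26 v=5: DROP (t<35-4); WM=38

11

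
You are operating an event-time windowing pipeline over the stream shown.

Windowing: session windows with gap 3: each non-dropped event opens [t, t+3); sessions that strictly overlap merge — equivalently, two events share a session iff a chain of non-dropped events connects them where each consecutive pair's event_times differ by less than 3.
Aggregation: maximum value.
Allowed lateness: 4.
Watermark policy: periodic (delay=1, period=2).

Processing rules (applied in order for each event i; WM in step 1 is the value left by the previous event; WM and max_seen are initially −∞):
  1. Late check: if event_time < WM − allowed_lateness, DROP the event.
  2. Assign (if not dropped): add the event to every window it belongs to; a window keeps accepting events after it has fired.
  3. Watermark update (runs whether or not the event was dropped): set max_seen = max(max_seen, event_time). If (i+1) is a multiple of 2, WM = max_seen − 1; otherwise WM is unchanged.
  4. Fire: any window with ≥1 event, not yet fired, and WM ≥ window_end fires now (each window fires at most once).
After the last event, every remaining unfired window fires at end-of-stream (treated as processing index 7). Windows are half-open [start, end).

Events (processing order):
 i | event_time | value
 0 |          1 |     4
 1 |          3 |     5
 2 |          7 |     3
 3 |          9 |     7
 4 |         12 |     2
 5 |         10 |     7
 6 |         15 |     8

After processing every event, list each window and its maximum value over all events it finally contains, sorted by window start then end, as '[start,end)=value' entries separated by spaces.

[1,6)=5 [7,15)=7 [15,18)=8

i=0 t=1 v=4: → [1,4); WM=−∞
i=1 t=3 v=5: → [1,6); WM=2
i=2 t=7 v=3: → [7,10); WM=2
i=3 t=9 v=7: → [7,12); WM=8
i=4 t=12 v=2: → [12,15); WM=8
i=5 t=10 v=7: → [7,15); WM=11
i=6 t=15 v=8: → [15,18); WM=11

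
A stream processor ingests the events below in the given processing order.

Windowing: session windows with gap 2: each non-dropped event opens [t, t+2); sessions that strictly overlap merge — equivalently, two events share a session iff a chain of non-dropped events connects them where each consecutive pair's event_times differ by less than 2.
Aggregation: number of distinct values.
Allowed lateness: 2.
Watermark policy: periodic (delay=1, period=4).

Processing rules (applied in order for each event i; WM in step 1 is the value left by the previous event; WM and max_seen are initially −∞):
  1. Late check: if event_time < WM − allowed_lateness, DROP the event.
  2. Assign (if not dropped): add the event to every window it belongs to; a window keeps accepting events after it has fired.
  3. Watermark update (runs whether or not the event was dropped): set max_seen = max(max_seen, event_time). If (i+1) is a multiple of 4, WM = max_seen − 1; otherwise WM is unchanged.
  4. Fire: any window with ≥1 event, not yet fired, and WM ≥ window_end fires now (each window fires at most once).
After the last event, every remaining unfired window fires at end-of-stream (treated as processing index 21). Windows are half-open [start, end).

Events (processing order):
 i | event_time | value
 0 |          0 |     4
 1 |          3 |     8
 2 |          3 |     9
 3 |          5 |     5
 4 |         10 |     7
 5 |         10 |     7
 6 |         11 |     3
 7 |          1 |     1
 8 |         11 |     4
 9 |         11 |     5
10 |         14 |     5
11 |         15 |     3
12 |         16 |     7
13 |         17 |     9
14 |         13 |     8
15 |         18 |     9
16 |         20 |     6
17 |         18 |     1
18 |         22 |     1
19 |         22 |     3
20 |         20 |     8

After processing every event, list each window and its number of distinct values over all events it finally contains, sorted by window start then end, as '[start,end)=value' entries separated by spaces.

i=0 t=0 v=4: → [0,2); WM=−∞
i=1 t=3 v=8: → [3,5); WM=−∞
i=2 t=3 v=9: → [3,5); WM=−∞
i=3 t=5 v=5: → [5,7); WM=4
i=4 t=10 v=7: → [10,12); WM=4
i=5 t=10 v=7: → [10,12); WM=4
i=6 t=11 v=3: → [10,13); WM=4
i=7 t=1 v=1: DROP (t<4-2); WM=10
i=8 t=11 v=4: → [10,13); WM=10
i=9 t=11 v=5: → [10,13); WM=10
i=10 t=14 v=5: → [14,16); WM=10
i=11 t=15 v=3: → [14,17); WM=14
i=12 t=16 v=7: → [14,18); WM=14
i=13 t=17 v=9: → [14,19); WM=14
i=14 t=13 v=8: → [13,19); WM=14
i=15 t=18 v=9: → [13,20); WM=17
i=16 t=20 v=6: → [20,22); WM=17
i=17 t=18 v=1: → [13,20); WM=17
i=18 t=22 v=1: → [22,24); WM=17
i=19 t=22 v=3: → [22,24); WM=21
i=20 t=20 v=8: → [20,22); WM=21

[0,2)=1 [3,5)=2 [5,7)=1 [10,13)=4 [13,20)=6 [20,22)=2 [22,24)=2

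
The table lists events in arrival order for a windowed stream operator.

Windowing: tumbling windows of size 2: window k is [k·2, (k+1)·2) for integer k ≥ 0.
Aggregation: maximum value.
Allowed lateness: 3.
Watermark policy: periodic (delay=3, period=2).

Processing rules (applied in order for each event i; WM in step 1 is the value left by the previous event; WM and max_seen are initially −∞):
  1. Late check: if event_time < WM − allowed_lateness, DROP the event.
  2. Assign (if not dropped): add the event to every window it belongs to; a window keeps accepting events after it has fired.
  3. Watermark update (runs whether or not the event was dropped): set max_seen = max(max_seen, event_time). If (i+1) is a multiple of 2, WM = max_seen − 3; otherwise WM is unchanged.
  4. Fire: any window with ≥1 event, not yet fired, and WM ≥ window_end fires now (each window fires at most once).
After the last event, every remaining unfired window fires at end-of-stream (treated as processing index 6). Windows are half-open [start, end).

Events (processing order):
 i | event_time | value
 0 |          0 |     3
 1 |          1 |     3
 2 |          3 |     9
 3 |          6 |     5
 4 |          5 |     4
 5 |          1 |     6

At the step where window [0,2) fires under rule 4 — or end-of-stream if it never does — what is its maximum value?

3

i=0 t=0 v=3: → [0,2); WM=−∞
i=1 t=1 v=3: → [0,2); WM=-2
i=2 t=3 v=9: → [2,4); WM=-2
i=3 t=6 v=5: → [6,8); WM=3; [0,2) fires=3
i=4 t=5 v=4: → [4,6); WM=3
i=5 t=1 v=6: → [0,2); WM=3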